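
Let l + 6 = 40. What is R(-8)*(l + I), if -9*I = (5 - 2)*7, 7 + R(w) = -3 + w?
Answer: -570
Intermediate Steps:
R(w) = -10 + w (R(w) = -7 + (-3 + w) = -10 + w)
l = 34 (l = -6 + 40 = 34)
I = -7/3 (I = -(5 - 2)*7/9 = -7/3 ≈ -2.3333)
R(-8)*(l + I) = (-10 - 8)*(34 - 7/3) = -18*95/3 = -570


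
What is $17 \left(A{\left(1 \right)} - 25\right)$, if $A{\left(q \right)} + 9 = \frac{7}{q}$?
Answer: $-459$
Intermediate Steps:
$A{\left(q \right)} = -9 + \frac{7}{q}$
$17 \left(A{\left(1 \right)} - 25\right) = 17 \left(\left(-9 + \frac{7}{1}\right) - 25\right) = 17 \left(\left(-9 + 7 \cdot 1\right) - 25\right) = 17 \left(\left(-9 + 7\right) - 25\right) = 17 \left(-2 - 25\right) = 17 \left(-27\right) = -459$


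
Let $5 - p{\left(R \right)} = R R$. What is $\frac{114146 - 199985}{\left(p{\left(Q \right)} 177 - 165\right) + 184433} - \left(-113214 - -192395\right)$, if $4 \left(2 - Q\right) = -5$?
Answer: $- \frac{232202427259}{2932535} \approx -79182.0$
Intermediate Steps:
$Q = \frac{13}{4}$ ($Q = 2 - - \frac{5}{4} = 2 + \frac{5}{4} = \frac{13}{4} \approx 3.25$)
$p{\left(R \right)} = 5 - R^{2}$ ($p{\left(R \right)} = 5 - R R = 5 - R^{2}$)
$\frac{114146 - 199985}{\left(p{\left(Q \right)} 177 - 165\right) + 184433} - \left(-113214 - -192395\right) = \frac{114146 - 199985}{\left(\left(5 - \left(\frac{13}{4}\right)^{2}\right) 177 - 165\right) + 184433} - \left(-113214 - -192395\right) = - \frac{85839}{\left(\left(5 - \frac{169}{16}\right) 177 - 165\right) + 184433} - \left(-113214 + 192395\right) = - \frac{85839}{\left(\left(5 - \frac{169}{16}\right) 177 - 165\right) + 184433} - 79181 = - \frac{85839}{\left(\left(- \frac{89}{16}\right) 177 - 165\right) + 184433} - 79181 = - \frac{85839}{\left(- \frac{15753}{16} - 165\right) + 184433} - 79181 = - \frac{85839}{- \frac{18393}{16} + 184433} - 79181 = - \frac{85839}{\frac{2932535}{16}} - 79181 = \left(-85839\right) \frac{16}{2932535} - 79181 = - \frac{1373424}{2932535} - 79181 = - \frac{232202427259}{2932535}$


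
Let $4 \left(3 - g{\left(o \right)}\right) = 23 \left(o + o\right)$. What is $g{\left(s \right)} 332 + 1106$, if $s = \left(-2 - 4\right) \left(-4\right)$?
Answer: $-89530$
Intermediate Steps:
$s = 24$ ($s = \left(-6\right) \left(-4\right) = 24$)
$g{\left(o \right)} = 3 - \frac{23 o}{2}$ ($g{\left(o \right)} = 3 - \frac{23 \left(o + o\right)}{4} = 3 - \frac{23 \cdot 2 o}{4} = 3 - \frac{46 o}{4} = 3 - \frac{23 o}{2}$)
$g{\left(s \right)} 332 + 1106 = \left(3 - 276\right) 332 + 1106 = \left(-273\right) 332 + 1106 = -90636 + 1106 = -89530$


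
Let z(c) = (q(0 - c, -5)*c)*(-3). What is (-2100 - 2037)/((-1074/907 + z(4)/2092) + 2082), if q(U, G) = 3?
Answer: -654143819/329016579 ≈ -1.9882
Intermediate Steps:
z(c) = -9*c (z(c) = (3*c)*(-3) = -9*c)
(-2100 - 2037)/((-1074/907 + z(4)/2092) + 2082) = (-2100 - 2037)/((-1074/907 - 9*4/2092) + 2082) = -4137/((-1074*1/907 - 36*1/2092) + 2082) = -4137/((-1074/907 - 9/523) + 2082) = -4137/(-569865/474361 + 2082) = -4137/987049737/474361 = -4137*474361/987049737 = -654143819/329016579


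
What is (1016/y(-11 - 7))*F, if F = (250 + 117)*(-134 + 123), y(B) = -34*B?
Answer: -1025398/153 ≈ -6701.9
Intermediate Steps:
F = -4037 (F = 367*(-11) = -4037)
(1016/y(-11 - 7))*F = (1016/((-34*(-11 - 7))))*(-4037) = (1016/((-34*(-18))))*(-4037) = (1016/612)*(-4037) = (1016*(1/612))*(-4037) = (254/153)*(-4037) = -1025398/153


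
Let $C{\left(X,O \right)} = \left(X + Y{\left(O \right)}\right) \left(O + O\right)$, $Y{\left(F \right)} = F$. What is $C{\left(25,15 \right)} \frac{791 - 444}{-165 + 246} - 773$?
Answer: $\frac{117929}{27} \approx 4367.7$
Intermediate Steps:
$C{\left(X,O \right)} = 2 O \left(O + X\right)$ ($C{\left(X,O \right)} = \left(X + O\right) \left(O + O\right) = \left(O + X\right) 2 O = 2 O \left(O + X\right)$)
$C{\left(25,15 \right)} \frac{791 - 444}{-165 + 246} - 773 = 2 \cdot 15 \left(15 + 25\right) \frac{791 - 444}{-165 + 246} - 773 = 2 \cdot 15 \cdot 40 \cdot \frac{347}{81} - 773 = 1200 \cdot 347 \cdot \frac{1}{81} - 773 = 1200 \cdot \frac{347}{81} - 773 = \frac{138800}{27} - 773 = \frac{117929}{27}$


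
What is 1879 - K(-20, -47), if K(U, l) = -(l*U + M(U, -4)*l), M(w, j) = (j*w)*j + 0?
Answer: 17859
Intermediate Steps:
M(w, j) = w*j² (M(w, j) = w*j² + 0 = w*j²)
K(U, l) = -17*U*l (K(U, l) = -(l*U + (U*(-4)²)*l) = -(U*l + (U*16)*l) = -(U*l + (16*U)*l) = -(U*l + 16*U*l) = -17*U*l)
1879 - K(-20, -47) = 1879 - (-17)*(-20)*(-47) = 1879 - 1*(-15980) = 1879 + 15980 = 17859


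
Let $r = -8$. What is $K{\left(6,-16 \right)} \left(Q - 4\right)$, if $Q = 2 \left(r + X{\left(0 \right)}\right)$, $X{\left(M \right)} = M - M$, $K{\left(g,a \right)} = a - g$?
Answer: $440$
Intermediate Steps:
$X{\left(M \right)} = 0$
$Q = -16$ ($Q = 2 \left(-8 + 0\right) = 2 \left(-8\right) = -16$)
$K{\left(6,-16 \right)} \left(Q - 4\right) = \left(-16 - 6\right) \left(-16 - 4\right) = \left(-16 - 6\right) \left(-20\right) = \left(-22\right) \left(-20\right) = 440$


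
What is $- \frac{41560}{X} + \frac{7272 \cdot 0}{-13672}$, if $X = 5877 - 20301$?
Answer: $\frac{5195}{1803} \approx 2.8813$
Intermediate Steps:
$X = -14424$
$- \frac{41560}{X} + \frac{7272 \cdot 0}{-13672} = - \frac{41560}{-14424} + \frac{7272 \cdot 0}{-13672} = \left(-41560\right) \left(- \frac{1}{14424}\right) + 0 \left(- \frac{1}{13672}\right) = \frac{5195}{1803} + 0 = \frac{5195}{1803}$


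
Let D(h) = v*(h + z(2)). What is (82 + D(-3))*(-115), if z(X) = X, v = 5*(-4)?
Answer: -11730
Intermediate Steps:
v = -20
D(h) = -40 - 20*h (D(h) = -20*(h + 2) = -20*(2 + h) = -40 - 20*h)
(82 + D(-3))*(-115) = (82 + (-40 - 20*(-3)))*(-115) = (82 + (-40 + 60))*(-115) = (82 + 20)*(-115) = 102*(-115) = -11730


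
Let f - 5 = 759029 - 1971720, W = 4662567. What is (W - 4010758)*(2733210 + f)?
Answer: 991091227916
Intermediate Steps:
f = -1212686 (f = 5 + (759029 - 1971720) = 5 - 1212691 = -1212686)
(W - 4010758)*(2733210 + f) = (4662567 - 4010758)*(2733210 - 1212686) = 651809*1520524 = 991091227916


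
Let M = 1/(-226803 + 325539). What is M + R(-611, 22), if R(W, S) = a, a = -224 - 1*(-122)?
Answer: -10071071/98736 ≈ -102.00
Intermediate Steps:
a = -102 (a = -224 + 122 = -102)
R(W, S) = -102
M = 1/98736 ≈ 1.0128e-5
M + R(-611, 22) = 1/98736 - 102 = -10071071/98736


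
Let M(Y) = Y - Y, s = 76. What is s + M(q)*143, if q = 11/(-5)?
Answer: 76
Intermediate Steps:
q = -11/5 (q = 11*(-⅕) = -11/5 ≈ -2.2000)
M(Y) = 0
s + M(q)*143 = 76 + 0*143 = 76 + 0 = 76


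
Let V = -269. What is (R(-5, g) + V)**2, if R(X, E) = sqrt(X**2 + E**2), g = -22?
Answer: (269 - sqrt(509))**2 ≈ 60732.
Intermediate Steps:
R(X, E) = sqrt(E**2 + X**2)
(R(-5, g) + V)**2 = (sqrt((-22)**2 + (-5)**2) - 269)**2 = (sqrt(484 + 25) - 269)**2 = (sqrt(509) - 269)**2 = (-269 + sqrt(509))**2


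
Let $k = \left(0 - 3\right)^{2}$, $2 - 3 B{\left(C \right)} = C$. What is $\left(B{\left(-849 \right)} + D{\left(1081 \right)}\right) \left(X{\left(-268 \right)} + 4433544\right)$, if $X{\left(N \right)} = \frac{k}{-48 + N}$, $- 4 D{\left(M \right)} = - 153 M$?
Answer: $\frac{233305243514595}{1264} \approx 1.8458 \cdot 10^{11}$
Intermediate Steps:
$D{\left(M \right)} = \frac{153 M}{4}$ ($D{\left(M \right)} = - \frac{\left(-153\right) M}{4} = \frac{153 M}{4}$)
$B{\left(C \right)} = \frac{2}{3} - \frac{C}{3}$
$k = 9$ ($k = \left(-3\right)^{2} = 9$)
$X{\left(N \right)} = \frac{9}{-48 + N}$ ($X{\left(N \right)} = \frac{1}{-48 + N} 9 = \frac{9}{-48 + N}$)
$\left(B{\left(-849 \right)} + D{\left(1081 \right)}\right) \left(X{\left(-268 \right)} + 4433544\right) = \left(\left(\frac{2}{3} - -283\right) + \frac{153}{4} \cdot 1081\right) \left(\frac{9}{-48 - 268} + 4433544\right) = \left(\left(\frac{2}{3} + 283\right) + \frac{165393}{4}\right) \left(\frac{9}{-316} + 4433544\right) = \left(\frac{851}{3} + \frac{165393}{4}\right) \left(9 \left(- \frac{1}{316}\right) + 4433544\right) = \frac{499583 \left(- \frac{9}{316} + 4433544\right)}{12} = \frac{499583}{12} \cdot \frac{1400999895}{316} = \frac{233305243514595}{1264}$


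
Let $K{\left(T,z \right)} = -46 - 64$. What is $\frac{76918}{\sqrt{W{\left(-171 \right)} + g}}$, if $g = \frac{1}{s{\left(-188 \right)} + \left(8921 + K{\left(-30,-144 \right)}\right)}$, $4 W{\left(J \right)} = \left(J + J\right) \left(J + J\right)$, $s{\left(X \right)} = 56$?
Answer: $\frac{38459 \sqrt{574758824729}}{64819987} \approx 449.81$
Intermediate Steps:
$W{\left(J \right)} = J^{2}$ ($W{\left(J \right)} = \frac{\left(J + J\right) \left(J + J\right)}{4} = \frac{2 J 2 J}{4} = \frac{4 J^{2}}{4} = J^{2}$)
$K{\left(T,z \right)} = -110$ ($K{\left(T,z \right)} = -46 - 64 = -110$)
$g = \frac{1}{8867}$ ($g = \frac{1}{56 + \left(8921 - 110\right)} = \frac{1}{56 + 8811} = \frac{1}{8867} \approx 0.00011278$)
$\frac{76918}{\sqrt{W{\left(-171 \right)} + g}} = \frac{76918}{\sqrt{\left(-171\right)^{2} + \frac{1}{8867}}} = \frac{76918}{\sqrt{29241 + \frac{1}{8867}}} = \frac{76918}{\sqrt{\frac{259279948}{8867}}} = \frac{76918}{\frac{2}{8867} \sqrt{574758824729}} = 76918 \frac{\sqrt{574758824729}}{129639974} = \frac{38459 \sqrt{574758824729}}{64819987}$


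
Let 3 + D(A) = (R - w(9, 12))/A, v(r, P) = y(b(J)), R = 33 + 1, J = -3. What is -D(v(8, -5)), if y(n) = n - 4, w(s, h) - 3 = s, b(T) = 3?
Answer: 25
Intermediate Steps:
w(s, h) = 3 + s
R = 34
y(n) = -4 + n
v(r, P) = -1 (v(r, P) = -4 + 3 = -1)
D(A) = -3 + 22/A (D(A) = -3 + (34 - (3 + 9))/A = -3 + (34 - 1*12)/A = -3 + (34 - 12)/A = -3 + 22/A)
-D(v(8, -5)) = -(-3 + 22/(-1)) = -(-3 + 22*(-1)) = -(-3 - 22) = -1*(-25) = 25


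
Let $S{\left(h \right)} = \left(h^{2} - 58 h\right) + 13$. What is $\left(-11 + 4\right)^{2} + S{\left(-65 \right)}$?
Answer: $8057$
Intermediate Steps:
$S{\left(h \right)} = 13 + h^{2} - 58 h$
$\left(-11 + 4\right)^{2} + S{\left(-65 \right)} = \left(-11 + 4\right)^{2} + \left(13 + \left(-65\right)^{2} - -3770\right) = \left(-7\right)^{2} + \left(13 + 4225 + 3770\right) = 49 + 8008 = 8057$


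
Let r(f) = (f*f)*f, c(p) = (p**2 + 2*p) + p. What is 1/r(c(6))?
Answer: 1/157464 ≈ 6.3507e-6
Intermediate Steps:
c(p) = p**2 + 3*p
r(f) = f**3 (r(f) = f**2*f = f**3)
1/r(c(6)) = 1/((6*(3 + 6))**3) = 1/((6*9)**3) = 1/(54**3) = 1/157464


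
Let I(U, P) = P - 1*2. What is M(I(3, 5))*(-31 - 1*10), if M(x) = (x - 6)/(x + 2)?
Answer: 123/5 ≈ 24.600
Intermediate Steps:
I(U, P) = -2 + P (I(U, P) = P - 2 = -2 + P)
M(x) = (-6 + x)/(2 + x)
M(I(3, 5))*(-31 - 1*10) = ((-6 + (-2 + 5))/(2 + (-2 + 5)))*(-31 - 1*10) = ((-6 + 3)/(2 + 3))*(-31 - 10) = (-3/5)*(-41) = ((⅕)*(-3))*(-41) = -⅗*(-41) = 123/5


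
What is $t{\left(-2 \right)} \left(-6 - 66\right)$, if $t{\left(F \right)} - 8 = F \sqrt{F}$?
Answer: $-576 + 144 i \sqrt{2} \approx -576.0 + 203.65 i$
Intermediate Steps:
$t{\left(F \right)} = 8 + F^{\frac{3}{2}}$ ($t{\left(F \right)} = 8 + F \sqrt{F} = 8 + F^{\frac{3}{2}}$)
$t{\left(-2 \right)} \left(-6 - 66\right) = \left(8 + \left(-2\right)^{\frac{3}{2}}\right) \left(-6 - 66\right) = \left(8 - 2 i \sqrt{2}\right) \left(-72\right) = -576 + 144 i \sqrt{2}$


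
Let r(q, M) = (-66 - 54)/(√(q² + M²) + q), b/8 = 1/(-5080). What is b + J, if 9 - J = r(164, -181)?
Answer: 174699554/20803235 + 1560*√353/32761 ≈ 9.2924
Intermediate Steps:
b = -1/635 (b = 8/(-5080) = 8*(-1/5080) = -1/635 ≈ -0.0015748)
r(q, M) = -120/(q + √(M² + q²)) (r(q, M) = -120/(√(M² + q²) + q) = -120/(q + √(M² + q²)))
J = 9 + 120/(164 + 13*√353) (J = 9 - (-120)/(164 + √((-181)² + 164²)) = 9 - (-120)/(164 + √(32761 + 26896)) = 9 - (-120)/(164 + √59657) = 9 - (-120)/(164 + 13*√353) = 9 + 120/(164 + 13*√353) ≈ 9.2939)
b + J = -1/635 + (275169/32761 + 1560*√353/32761) = 174699554/20803235 + 1560*√353/32761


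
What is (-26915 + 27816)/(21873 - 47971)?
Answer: -901/26098 ≈ -0.034524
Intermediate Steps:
(-26915 + 27816)/(21873 - 47971) = 901/(-26098) = 901*(-1/26098) = -901/26098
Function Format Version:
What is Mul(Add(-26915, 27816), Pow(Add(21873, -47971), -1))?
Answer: Rational(-901, 26098) ≈ -0.034524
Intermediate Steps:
Mul(Add(-26915, 27816), Pow(Add(21873, -47971), -1)) = Mul(901, Pow(-26098, -1)) = Mul(901, Rational(-1, 26098)) = Rational(-901, 26098)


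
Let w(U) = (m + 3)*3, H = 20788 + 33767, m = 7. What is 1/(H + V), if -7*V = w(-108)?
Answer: 7/381855 ≈ 1.8332e-5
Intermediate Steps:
H = 54555
w(U) = 30 (w(U) = (7 + 3)*3 = 10*3 = 30)
V = -30/7 (V = -⅐*30 = -30/7 ≈ -4.2857)
1/(H + V) = 1/(54555 - 30/7) = 1/(381855/7) = 7/381855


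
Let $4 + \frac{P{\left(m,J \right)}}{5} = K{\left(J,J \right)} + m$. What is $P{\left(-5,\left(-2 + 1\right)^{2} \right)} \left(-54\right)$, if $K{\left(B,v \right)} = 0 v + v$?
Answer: $2160$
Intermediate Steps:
$K{\left(B,v \right)} = v$ ($K{\left(B,v \right)} = 0 + v = v$)
$P{\left(m,J \right)} = -20 + 5 J + 5 m$ ($P{\left(m,J \right)} = -20 + 5 \left(J + m\right) = -20 + \left(5 J + 5 m\right) = -20 + 5 J + 5 m$)
$P{\left(-5,\left(-2 + 1\right)^{2} \right)} \left(-54\right) = \left(-20 + 5 \left(-2 + 1\right)^{2} + 5 \left(-5\right)\right) \left(-54\right) = \left(-20 + 5 \left(-1\right)^{2} - 25\right) \left(-54\right) = \left(-20 + 5 \cdot 1 - 25\right) \left(-54\right) = \left(-20 + 5 - 25\right) \left(-54\right) = \left(-40\right) \left(-54\right) = 2160$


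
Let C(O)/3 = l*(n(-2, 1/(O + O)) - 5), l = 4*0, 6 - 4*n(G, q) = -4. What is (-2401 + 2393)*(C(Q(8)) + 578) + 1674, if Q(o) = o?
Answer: -2950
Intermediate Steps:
n(G, q) = 5/2 (n(G, q) = 3/2 - 1/4*(-4) = 3/2 + 1 = 5/2)
l = 0
C(O) = 0 (C(O) = 3*(0*(5/2 - 5)) = 3*(0*(-5/2)) = 3*0 = 0)
(-2401 + 2393)*(C(Q(8)) + 578) + 1674 = (-2401 + 2393)*(0 + 578) + 1674 = -8*578 + 1674 = -4624 + 1674 = -2950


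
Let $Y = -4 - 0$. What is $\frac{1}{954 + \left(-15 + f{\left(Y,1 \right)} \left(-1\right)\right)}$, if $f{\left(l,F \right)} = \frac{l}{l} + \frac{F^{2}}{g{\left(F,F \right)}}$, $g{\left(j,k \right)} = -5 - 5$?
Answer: $\frac{10}{9381} \approx 0.001066$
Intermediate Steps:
$Y = -4$ ($Y = -4 + 0 = -4$)
$g{\left(j,k \right)} = -10$
$f{\left(l,F \right)} = 1 - \frac{F^{2}}{10}$ ($f{\left(l,F \right)} = \frac{l}{l} + \frac{F^{2}}{-10} = 1 + F^{2} \left(- \frac{1}{10}\right) = 1 - \frac{F^{2}}{10}$)
$\frac{1}{954 + \left(-15 + f{\left(Y,1 \right)} \left(-1\right)\right)} = \frac{1}{954 - \left(15 - \left(1 - \frac{1^{2}}{10}\right) \left(-1\right)\right)} = \frac{1}{954 - \left(15 - \left(1 - \frac{1}{10}\right) \left(-1\right)\right)} = \frac{1}{954 + \left(-15 + \frac{9}{10} \left(-1\right)\right)} = \frac{1}{954 - \frac{159}{10}} = \frac{1}{\frac{9381}{10}} = \frac{10}{9381}$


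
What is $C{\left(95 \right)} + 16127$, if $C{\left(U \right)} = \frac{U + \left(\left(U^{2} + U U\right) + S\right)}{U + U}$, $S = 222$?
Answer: $\frac{3082497}{190} \approx 16224.0$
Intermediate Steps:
$C{\left(U \right)} = \frac{222 + U + 2 U^{2}}{2 U}$ ($C{\left(U \right)} = \frac{U + \left(\left(U^{2} + U U\right) + 222\right)}{U + U} = \frac{U + \left(\left(U^{2} + U^{2}\right) + 222\right)}{2 U} = \left(U + \left(2 U^{2} + 222\right)\right) \frac{1}{2 U} = \left(U + \left(222 + 2 U^{2}\right)\right) \frac{1}{2 U} = \left(222 + U + 2 U^{2}\right) \frac{1}{2 U} = \frac{222 + U + 2 U^{2}}{2 U}$)
$C{\left(95 \right)} + 16127 = \left(\frac{1}{2} + 95 + \frac{111}{95}\right) + 16127 = \frac{18367}{190} + 16127 = \frac{3082497}{190}$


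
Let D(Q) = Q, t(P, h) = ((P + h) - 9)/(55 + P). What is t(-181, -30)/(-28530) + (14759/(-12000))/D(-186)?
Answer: 292023989/44575272000 ≈ 0.0065513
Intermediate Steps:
t(P, h) = (-9 + P + h)/(55 + P)
t(-181, -30)/(-28530) + (14759/(-12000))/D(-186) = ((-9 - 181 - 30)/(55 - 181))/(-28530) + (14759/(-12000))/(-186) = (-220/(-126))*(-1/28530) + (14759*(-1/12000))*(-1/186) = -1/126*(-220)*(-1/28530) - 14759/12000*(-1/186) = (110/63)*(-1/28530) + 14759/2232000 = -11/179739 + 14759/2232000 = 292023989/44575272000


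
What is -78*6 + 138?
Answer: -330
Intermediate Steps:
-78*6 + 138 = -468 + 138 = -330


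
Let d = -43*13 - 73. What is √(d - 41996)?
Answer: 2*I*√10657 ≈ 206.47*I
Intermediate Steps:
d = -632 (d = -559 - 73 = -632)
√(d - 41996) = √(-632 - 41996) = √(-42628) = 2*I*√10657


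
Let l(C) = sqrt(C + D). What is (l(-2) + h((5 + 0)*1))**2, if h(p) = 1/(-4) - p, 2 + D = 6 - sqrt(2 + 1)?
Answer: (21 - 4*sqrt(2 - sqrt(3)))**2/16 ≈ 22.395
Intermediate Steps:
D = 4 - sqrt(3) (D = -2 + (6 - sqrt(2 + 1)) = -2 + (6 - sqrt(3)) = 4 - sqrt(3) ≈ 2.2679)
h(p) = -1/4 - p
l(C) = sqrt(4 + C - sqrt(3)) (l(C) = sqrt(C + (4 - sqrt(3))) = sqrt(4 + C - sqrt(3)))
(l(-2) + h((5 + 0)*1))**2 = (sqrt(4 - 2 - sqrt(3)) + (-1/4 - (5 + 0)))**2 = (sqrt(2 - sqrt(3)) + (-1/4 - 5))**2 = (sqrt(2 - sqrt(3)) - 21/4)**2 = (-21/4 + sqrt(2 - sqrt(3)))**2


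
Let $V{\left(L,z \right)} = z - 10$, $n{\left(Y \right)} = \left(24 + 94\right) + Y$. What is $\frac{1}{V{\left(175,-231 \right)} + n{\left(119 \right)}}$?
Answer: $- \frac{1}{4} \approx -0.25$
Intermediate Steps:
$n{\left(Y \right)} = 118 + Y$
$V{\left(L,z \right)} = -10 + z$ ($V{\left(L,z \right)} = z - 10 = -10 + z$)
$\frac{1}{V{\left(175,-231 \right)} + n{\left(119 \right)}} = \frac{1}{\left(-10 - 231\right) + \left(118 + 119\right)} = \frac{1}{-241 + 237} = \frac{1}{-4} = - \frac{1}{4}$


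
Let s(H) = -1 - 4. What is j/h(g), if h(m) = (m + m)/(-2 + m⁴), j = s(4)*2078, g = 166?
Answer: -1972367815565/83 ≈ -2.3763e+10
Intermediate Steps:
s(H) = -5
j = -10390 (j = -5*2078 = -10390)
h(m) = 2*m/(-2 + m⁴) (h(m) = (2*m)/(-2 + m⁴) = 2*m/(-2 + m⁴))
j/h(g) = -10390/(2*166/(-2 + 166⁴)) = -10390/(2*166/(-2 + 759333136)) = -10390/(2*166/759333134) = -10390/(2*166*(1/759333134)) = -10390/166/379666567 = -10390*379666567/166 = -1972367815565/83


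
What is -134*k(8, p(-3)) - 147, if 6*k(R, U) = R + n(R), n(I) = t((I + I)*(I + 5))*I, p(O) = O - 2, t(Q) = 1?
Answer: -1513/3 ≈ -504.33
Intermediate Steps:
p(O) = -2 + O
n(I) = I (n(I) = 1*I = I)
k(R, U) = R/3 (k(R, U) = (R + R)/6 = (2*R)/6 = R/3)
-134*k(8, p(-3)) - 147 = -134*8/3 - 147 = -1072/3 - 147 = -1513/3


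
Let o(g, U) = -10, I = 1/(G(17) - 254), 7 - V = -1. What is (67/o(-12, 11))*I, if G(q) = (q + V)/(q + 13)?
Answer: 201/7595 ≈ 0.026465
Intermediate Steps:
V = 8 (V = 7 - 1*(-1) = 7 + 1 = 8)
G(q) = (8 + q)/(13 + q) (G(q) = (q + 8)/(q + 13) = (8 + q)/(13 + q))
I = -6/1519 (I = 1/((8 + 17)/(13 + 17) - 254) = 1/(25/30 - 254) = 1/((1/30)*25 - 254) = 1/(5/6 - 254) = 1/(-1519/6) = -6/1519 ≈ -0.0039500)
(67/o(-12, 11))*I = (67/(-10))*(-6/1519) = (67*(-1/10))*(-6/1519) = -67/10*(-6/1519) = 201/7595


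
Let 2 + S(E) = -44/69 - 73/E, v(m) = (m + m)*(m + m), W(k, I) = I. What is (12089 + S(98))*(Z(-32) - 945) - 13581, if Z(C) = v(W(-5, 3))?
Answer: -24792663909/2254 ≈ -1.0999e+7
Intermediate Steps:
v(m) = 4*m² (v(m) = (2*m)*(2*m) = 4*m²)
S(E) = -182/69 - 73/E (S(E) = -2 + (-44/69 - 73/E) = -182/69 - 73/E)
Z(C) = 36 (Z(C) = 4*3² = 4*9 = 36)
(12089 + S(98))*(Z(-32) - 945) - 13581 = (12089 + (-182/69 - 73/98))*(36 - 945) - 13581 = (12089 + (-182/69 - 73*1/98))*(-909) - 13581 = (12089 + (-182/69 - 73/98))*(-909) - 13581 = (12089 - 22873/6762)*(-909) - 13581 = (81722945/6762)*(-909) - 13581 = -24762052335/2254 - 13581 = -24792663909/2254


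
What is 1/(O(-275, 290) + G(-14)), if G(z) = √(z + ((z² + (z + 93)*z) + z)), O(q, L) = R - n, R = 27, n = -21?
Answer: 24/1621 - I*√938/3242 ≈ 0.014806 - 0.0094469*I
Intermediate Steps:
O(q, L) = 48 (O(q, L) = 27 - 1*(-21) = 27 + 21 = 48)
G(z) = √(z² + 2*z + z*(93 + z)) (G(z) = √(z + ((z² + (93 + z)*z) + z)) = √(z + ((z² + z*(93 + z)) + z)) = √(z + (z + z² + z*(93 + z))) = √(z² + 2*z + z*(93 + z)))
1/(O(-275, 290) + G(-14)) = 1/(48 + √(-14*(95 + 2*(-14)))) = 1/(48 + √(-14*(95 - 28))) = 1/(48 + √(-14*67)) = 1/(48 + √(-938)) = 1/(48 + I*√938)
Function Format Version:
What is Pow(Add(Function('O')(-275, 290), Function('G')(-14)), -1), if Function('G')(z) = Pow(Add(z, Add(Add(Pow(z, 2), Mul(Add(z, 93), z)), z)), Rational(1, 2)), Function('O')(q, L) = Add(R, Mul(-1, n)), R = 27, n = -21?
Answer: Add(Rational(24, 1621), Mul(Rational(-1, 3242), I, Pow(938, Rational(1, 2)))) ≈ Add(0.014806, Mul(-0.0094469, I))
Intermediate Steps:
Function('O')(q, L) = 48 (Function('O')(q, L) = Add(27, Mul(-1, -21)) = Add(27, 21) = 48)
Function('G')(z) = Pow(Add(Pow(z, 2), Mul(2, z), Mul(z, Add(93, z))), Rational(1, 2)) (Function('G')(z) = Pow(Add(z, Add(Add(Pow(z, 2), Mul(Add(93, z), z)), z)), Rational(1, 2)) = Pow(Add(z, Add(Add(Pow(z, 2), Mul(z, Add(93, z))), z)), Rational(1, 2)) = Pow(Add(z, Add(z, Pow(z, 2), Mul(z, Add(93, z)))), Rational(1, 2)) = Pow(Add(Pow(z, 2), Mul(2, z), Mul(z, Add(93, z))), Rational(1, 2)))
Pow(Add(Function('O')(-275, 290), Function('G')(-14)), -1) = Pow(Add(48, Pow(Mul(-14, Add(95, Mul(2, -14))), Rational(1, 2))), -1) = Pow(Add(48, Pow(Mul(-14, Add(95, -28)), Rational(1, 2))), -1) = Pow(Add(48, Pow(Mul(-14, 67), Rational(1, 2))), -1) = Pow(Add(48, Pow(-938, Rational(1, 2))), -1) = Pow(Add(48, Mul(I, Pow(938, Rational(1, 2)))), -1)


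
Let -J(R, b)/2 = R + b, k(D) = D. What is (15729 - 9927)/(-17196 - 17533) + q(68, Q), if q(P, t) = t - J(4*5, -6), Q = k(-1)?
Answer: 931881/34729 ≈ 26.833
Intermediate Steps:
Q = -1
J(R, b) = -2*R - 2*b (J(R, b) = -2*(R + b) = -2*R - 2*b)
q(P, t) = 28 + t (q(P, t) = t - (-8*5 - 2*(-6)) = t - (-2*20 + 12) = t - (-40 + 12) = t - 1*(-28) = t + 28 = 28 + t)
(15729 - 9927)/(-17196 - 17533) + q(68, Q) = (15729 - 9927)/(-17196 - 17533) + (28 - 1) = 5802/(-34729) + 27 = 5802*(-1/34729) + 27 = -5802/34729 + 27 = 931881/34729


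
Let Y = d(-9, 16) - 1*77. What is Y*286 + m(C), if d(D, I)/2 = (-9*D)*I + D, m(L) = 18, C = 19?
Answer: 714160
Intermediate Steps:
d(D, I) = 2*D - 18*D*I (d(D, I) = 2*((-9*D)*I + D) = 2*(-9*D*I + D) = 2*(D - 9*D*I) = 2*D - 18*D*I)
Y = 2497 (Y = 2*(-9)*(1 - 9*16) - 1*77 = 2*(-9)*(1 - 144) - 77 = 2*(-9)*(-143) - 77 = 2574 - 77 = 2497)
Y*286 + m(C) = 2497*286 + 18 = 714142 + 18 = 714160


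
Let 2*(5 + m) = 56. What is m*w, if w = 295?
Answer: 6785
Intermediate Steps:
m = 23 (m = -5 + (½)*56 = -5 + 28 = 23)
m*w = 23*295 = 6785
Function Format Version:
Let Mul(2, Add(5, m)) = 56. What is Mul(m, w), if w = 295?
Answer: 6785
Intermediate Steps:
m = 23 (m = Add(-5, Mul(Rational(1, 2), 56)) = Add(-5, 28) = 23)
Mul(m, w) = Mul(23, 295) = 6785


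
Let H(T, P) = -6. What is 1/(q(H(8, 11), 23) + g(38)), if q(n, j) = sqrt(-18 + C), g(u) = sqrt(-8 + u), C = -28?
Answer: 1/(sqrt(30) + I*sqrt(46)) ≈ 0.072069 - 0.089241*I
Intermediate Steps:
q(n, j) = I*sqrt(46) (q(n, j) = sqrt(-18 - 28) = sqrt(-46) = I*sqrt(46))
1/(q(H(8, 11), 23) + g(38)) = 1/(I*sqrt(46) + sqrt(-8 + 38)) = 1/(I*sqrt(46) + sqrt(30)) = 1/(sqrt(30) + I*sqrt(46))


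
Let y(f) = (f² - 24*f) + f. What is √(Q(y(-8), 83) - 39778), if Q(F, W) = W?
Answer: I*√39695 ≈ 199.24*I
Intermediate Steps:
y(f) = f² - 23*f
√(Q(y(-8), 83) - 39778) = √(83 - 39778) = √(-39695) = I*√39695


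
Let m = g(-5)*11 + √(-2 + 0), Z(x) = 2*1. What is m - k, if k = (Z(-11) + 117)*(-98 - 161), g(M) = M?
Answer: 30766 + I*√2 ≈ 30766.0 + 1.4142*I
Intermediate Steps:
Z(x) = 2
k = -30821 (k = (2 + 117)*(-98 - 161) = 119*(-259) = -30821)
m = -55 + I*√2 (m = -5*11 + √(-2 + 0) = -55 + √(-2) = -55 + I*√2 ≈ -55.0 + 1.4142*I)
m - k = (-55 + I*√2) - 1*(-30821) = (-55 + I*√2) + 30821 = 30766 + I*√2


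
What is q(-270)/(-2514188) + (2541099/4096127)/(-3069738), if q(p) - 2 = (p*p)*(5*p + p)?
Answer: 61873689800744046914/1317228841440902187 ≈ 46.973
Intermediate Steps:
q(p) = 2 + 6*p³ (q(p) = 2 + (p*p)*(5*p + p) = 2 + p²*(6*p) = 2 + 6*p³)
q(-270)/(-2514188) + (2541099/4096127)/(-3069738) = (2 + 6*(-270)³)/(-2514188) + (2541099/4096127)/(-3069738) = (2 + 6*(-19683000))*(-1/2514188) + (2541099*(1/4096127))*(-1/3069738) = (2 - 118098000)*(-1/2514188) + (2541099/4096127)*(-1/3069738) = -118097998*(-1/2514188) - 847033/4191345568242 = 59048999/1257094 - 847033/4191345568242 = 61873689800744046914/1317228841440902187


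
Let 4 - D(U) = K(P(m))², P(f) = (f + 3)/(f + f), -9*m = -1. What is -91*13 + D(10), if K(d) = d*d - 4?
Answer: -38043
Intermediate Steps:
m = ⅑ (m = -⅑*(-1) = ⅑ ≈ 0.11111)
P(f) = (3 + f)/(2*f) (P(f) = (3 + f)/((2*f)) = (3 + f)*(1/(2*f)) = (3 + f)/(2*f))
K(d) = -4 + d² (K(d) = d² - 4 = -4 + d²)
D(U) = -36860 (D(U) = 4 - (-4 + ((3 + ⅑)/(2*(⅑)))²)² = 4 - (-4 + ((½)*9*(28/9))²)² = 4 - (-4 + 14²)² = 4 - (-4 + 196)² = 4 - 1*192² = 4 - 1*36864 = 4 - 36864 = -36860)
-91*13 + D(10) = -91*13 - 36860 = -1183 - 36860 = -38043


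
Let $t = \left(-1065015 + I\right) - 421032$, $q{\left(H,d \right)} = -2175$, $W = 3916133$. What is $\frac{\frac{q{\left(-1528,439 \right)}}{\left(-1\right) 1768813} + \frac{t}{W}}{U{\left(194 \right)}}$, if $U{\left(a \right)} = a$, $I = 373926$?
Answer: $- \frac{979308246549}{671909975132513} \approx -0.0014575$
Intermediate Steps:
$t = -1112121$ ($t = \left(-1065015 + 373926\right) - 421032 = -691089 - 421032 = -1112121$)
$\frac{\frac{q{\left(-1528,439 \right)}}{\left(-1\right) 1768813} + \frac{t}{W}}{U{\left(194 \right)}} = \frac{- \frac{2175}{\left(-1\right) 1768813} - \frac{1112121}{3916133}}{194} = \left(- \frac{2175}{-1768813} - \frac{1112121}{3916133}\right) \frac{1}{194} = \left(\left(-2175\right) \left(- \frac{1}{1768813}\right) - \frac{1112121}{3916133}\right) \frac{1}{194} = \left(\frac{2175}{1768813} - \frac{1112121}{3916133}\right) \frac{1}{194} = \left(- \frac{1958616493098}{6926906960129}\right) \frac{1}{194} = - \frac{979308246549}{671909975132513}$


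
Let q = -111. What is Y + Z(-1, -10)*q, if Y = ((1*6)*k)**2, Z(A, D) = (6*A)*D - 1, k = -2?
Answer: -6405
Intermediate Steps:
Z(A, D) = -1 + 6*A*D (Z(A, D) = 6*A*D - 1 = -1 + 6*A*D)
Y = 144 (Y = ((1*6)*(-2))**2 = (6*(-2))**2 = (-12)**2 = 144)
Y + Z(-1, -10)*q = 144 + (-1 + 6*(-1)*(-10))*(-111) = 144 + (-1 + 60)*(-111) = 144 + 59*(-111) = 144 - 6549 = -6405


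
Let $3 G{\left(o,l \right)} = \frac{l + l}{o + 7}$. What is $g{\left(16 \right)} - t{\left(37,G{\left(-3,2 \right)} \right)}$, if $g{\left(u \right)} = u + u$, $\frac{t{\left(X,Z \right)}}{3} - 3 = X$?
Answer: $-88$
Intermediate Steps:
$G{\left(o,l \right)} = \frac{2 l}{3 \left(7 + o\right)}$ ($G{\left(o,l \right)} = \frac{\left(l + l\right) \frac{1}{o + 7}}{3} = \frac{2 l \frac{1}{7 + o}}{3} = \frac{2 l}{3 \left(7 + o\right)}$)
$t{\left(X,Z \right)} = 9 + 3 X$
$g{\left(u \right)} = 2 u$
$g{\left(16 \right)} - t{\left(37,G{\left(-3,2 \right)} \right)} = 2 \cdot 16 - \left(9 + 3 \cdot 37\right) = 32 - \left(9 + 111\right) = 32 - 120 = -88$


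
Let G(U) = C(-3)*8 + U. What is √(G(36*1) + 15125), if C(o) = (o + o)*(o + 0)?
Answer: √15305 ≈ 123.71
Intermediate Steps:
C(o) = 2*o² (C(o) = (2*o)*o = 2*o²)
G(U) = 144 + U (G(U) = (2*(-3)²)*8 + U = (2*9)*8 + U = 18*8 + U = 144 + U)
√(G(36*1) + 15125) = √((144 + 36*1) + 15125) = √((144 + 36) + 15125) = √(180 + 15125) = √15305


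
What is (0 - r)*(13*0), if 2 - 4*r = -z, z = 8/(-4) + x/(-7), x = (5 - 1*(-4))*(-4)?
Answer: 0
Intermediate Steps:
x = -36 (x = (5 + 4)*(-4) = 9*(-4) = -36)
z = 22/7 (z = 8/(-4) - 36/(-7) = 8*(-¼) - 36*(-⅐) = -2 + 36/7 = 22/7 ≈ 3.1429)
r = 9/7 (r = ½ - (-1)*22/(4*7) = ½ - ¼*(-22/7) = ½ + 11/14 = 9/7 ≈ 1.2857)
(0 - r)*(13*0) = (0 - 1*9/7)*(13*0) = (0 - 9/7)*0 = -9/7*0 = 0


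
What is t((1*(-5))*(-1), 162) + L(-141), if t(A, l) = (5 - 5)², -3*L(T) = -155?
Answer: 155/3 ≈ 51.667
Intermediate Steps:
L(T) = 155/3 (L(T) = -⅓*(-155) = 155/3)
t(A, l) = 0 (t(A, l) = 0² = 0)
t((1*(-5))*(-1), 162) + L(-141) = 0 + 155/3 = 155/3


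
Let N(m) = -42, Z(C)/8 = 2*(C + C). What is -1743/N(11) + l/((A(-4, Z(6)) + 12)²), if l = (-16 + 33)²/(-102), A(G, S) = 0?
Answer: 35839/864 ≈ 41.480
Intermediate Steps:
Z(C) = 32*C (Z(C) = 8*(2*(C + C)) = 8*(2*(2*C)) = 8*(4*C) = 32*C)
l = -17/6 (l = 17²*(-1/102) = 289*(-1/102) = -17/6 ≈ -2.8333)
-1743/N(11) + l/((A(-4, Z(6)) + 12)²) = -1743/(-42) - 17/(6*(0 + 12)²) = -1743*(-1/42) - 17/(6*(12²)) = 83/2 - 17/6/144 = 83/2 - 17/6*1/144 = 83/2 - 17/864 = 35839/864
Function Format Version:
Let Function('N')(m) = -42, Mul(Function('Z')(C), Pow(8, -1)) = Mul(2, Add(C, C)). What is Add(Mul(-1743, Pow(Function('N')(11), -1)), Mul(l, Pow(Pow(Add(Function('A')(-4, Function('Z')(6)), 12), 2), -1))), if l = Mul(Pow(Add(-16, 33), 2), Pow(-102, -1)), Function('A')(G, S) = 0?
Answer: Rational(35839, 864) ≈ 41.480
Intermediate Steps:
Function('Z')(C) = Mul(32, C) (Function('Z')(C) = Mul(8, Mul(2, Add(C, C))) = Mul(8, Mul(2, Mul(2, C))) = Mul(8, Mul(4, C)) = Mul(32, C))
l = Rational(-17, 6) (l = Mul(Pow(17, 2), Rational(-1, 102)) = Mul(289, Rational(-1, 102)) = Rational(-17, 6) ≈ -2.8333)
Add(Mul(-1743, Pow(Function('N')(11), -1)), Mul(l, Pow(Pow(Add(Function('A')(-4, Function('Z')(6)), 12), 2), -1))) = Add(Mul(-1743, Pow(-42, -1)), Mul(Rational(-17, 6), Pow(Pow(Add(0, 12), 2), -1))) = Add(Mul(-1743, Rational(-1, 42)), Mul(Rational(-17, 6), Pow(Pow(12, 2), -1))) = Add(Rational(83, 2), Mul(Rational(-17, 6), Pow(144, -1))) = Add(Rational(83, 2), Mul(Rational(-17, 6), Rational(1, 144))) = Add(Rational(83, 2), Rational(-17, 864)) = Rational(35839, 864)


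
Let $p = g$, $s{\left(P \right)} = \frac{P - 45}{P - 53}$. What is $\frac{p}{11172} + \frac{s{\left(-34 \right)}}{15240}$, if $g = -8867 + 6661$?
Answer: $- \frac{243667391}{1234394280} \approx -0.1974$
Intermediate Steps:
$g = -2206$
$s{\left(P \right)} = \frac{-45 + P}{-53 + P}$
$p = -2206$
$\frac{p}{11172} + \frac{s{\left(-34 \right)}}{15240} = - \frac{2206}{11172} + \frac{\frac{1}{-53 - 34} \left(-45 - 34\right)}{15240} = \left(-2206\right) \frac{1}{11172} + \frac{1}{-87} \left(-79\right) \frac{1}{15240} = - \frac{1103}{5586} + \left(- \frac{1}{87}\right) \left(-79\right) \frac{1}{15240} = - \frac{1103}{5586} + \frac{79}{87} \cdot \frac{1}{15240} = - \frac{1103}{5586} + \frac{79}{1325880} = - \frac{243667391}{1234394280}$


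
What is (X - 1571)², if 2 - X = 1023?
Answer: 6718464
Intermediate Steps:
X = -1021 (X = 2 - 1*1023 = 2 - 1023 = -1021)
(X - 1571)² = (-1021 - 1571)² = (-2592)² = 6718464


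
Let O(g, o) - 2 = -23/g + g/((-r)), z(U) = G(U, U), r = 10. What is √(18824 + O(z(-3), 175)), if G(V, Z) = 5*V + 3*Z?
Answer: √67785690/60 ≈ 137.22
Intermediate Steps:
G(V, Z) = 3*Z + 5*V
z(U) = 8*U (z(U) = 3*U + 5*U = 8*U)
O(g, o) = 2 - 23/g - g/10 (O(g, o) = 2 + (-23/g + g/((-1*10))) = 2 + (-23/g + g/(-10)) = 2 + (-23/g + g*(-⅒)) = 2 + (-23/g - g/10) = 2 - 23/g - g/10)
√(18824 + O(z(-3), 175)) = √(18824 + (2 - 23/(8*(-3)) - 4*(-3)/5)) = √(18824 + (2 - 23/(-24) - ⅒*(-24))) = √(18824 + (2 - 23*(-1/24) + 12/5)) = √(18824 + (2 + 23/24 + 12/5)) = √(18824 + 643/120) = √(2259523/120) = √67785690/60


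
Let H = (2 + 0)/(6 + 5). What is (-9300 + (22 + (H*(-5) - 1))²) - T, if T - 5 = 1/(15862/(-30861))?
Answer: -1552786817/174482 ≈ -8899.4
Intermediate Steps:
H = 2/11 ≈ 0.18182
T = 48449/15862 (T = 5 + 1/(15862/(-30861)) = 5 + 1/(15862*(-1/30861)) = 5 + 1/(-15862/30861) = 5 - 30861/15862 = 48449/15862 ≈ 3.0544)
(-9300 + (22 + (H*(-5) - 1))²) - T = (-9300 + (22 + ((2/11)*(-5) - 1))²) - 1*48449/15862 = (-9300 + (22 + (-10/11 - 1))²) - 48449/15862 = (-9300 + (22 - 21/11)²) - 48449/15862 = (-9300 + (221/11)²) - 48449/15862 = (-9300 + 48841/121) - 48449/15862 = -1076459/121 - 48449/15862 = -1552786817/174482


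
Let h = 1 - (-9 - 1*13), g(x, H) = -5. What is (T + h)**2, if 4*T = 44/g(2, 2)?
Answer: 10816/25 ≈ 432.64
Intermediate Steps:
h = 23 (h = 1 - (-9 - 13) = 1 - 1*(-22) = 1 + 22 = 23)
T = -11/5 (T = (44/(-5))/4 = (44*(-1/5))/4 = (1/4)*(-44/5) = -11/5 ≈ -2.2000)
(T + h)**2 = (-11/5 + 23)**2 = (104/5)**2 = 10816/25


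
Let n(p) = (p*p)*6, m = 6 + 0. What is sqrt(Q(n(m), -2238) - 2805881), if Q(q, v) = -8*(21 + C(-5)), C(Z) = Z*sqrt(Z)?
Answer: sqrt(-2806049 + 40*I*sqrt(5)) ≈ 0.03 + 1675.1*I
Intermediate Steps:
m = 6
n(p) = 6*p**2 (n(p) = p**2*6 = 6*p**2)
C(Z) = Z**(3/2)
Q(q, v) = -168 + 40*I*sqrt(5) (Q(q, v) = -8*(21 + (-5)**(3/2)) = -8*(21 - 5*I*sqrt(5)) = -168 + 40*I*sqrt(5))
sqrt(Q(n(m), -2238) - 2805881) = sqrt((-168 + 40*I*sqrt(5)) - 2805881) = sqrt(-2806049 + 40*I*sqrt(5))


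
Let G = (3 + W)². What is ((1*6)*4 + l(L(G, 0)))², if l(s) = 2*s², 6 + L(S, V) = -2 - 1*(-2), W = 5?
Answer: 9216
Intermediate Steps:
G = 64 (G = (3 + 5)² = 8² = 64)
L(S, V) = -6 (L(S, V) = -6 + (-2 - 1*(-2)) = -6 + (-2 + 2) = -6 + 0 = -6)
((1*6)*4 + l(L(G, 0)))² = ((1*6)*4 + 2*(-6)²)² = (6*4 + 2*36)² = (24 + 72)² = 96² = 9216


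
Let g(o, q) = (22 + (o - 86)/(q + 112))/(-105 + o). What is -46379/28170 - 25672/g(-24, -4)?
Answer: 5037621004433/31916610 ≈ 1.5784e+5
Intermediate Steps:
g(o, q) = (22 + (-86 + o)/(112 + q))/(-105 + o)
-46379/28170 - 25672/g(-24, -4) = -46379/28170 - 25672*(-11760 - 105*(-4) + 112*(-24) - 24*(-4))/(2378 - 24 + 22*(-4)) = -46379*1/28170 - 25672*(-11760 + 420 - 2688 + 96)/(2378 - 24 - 88) = -46379/28170 - 25672/(2266/(-13932)) = -46379/28170 - 25672/((-1/13932*2266)) = -46379/28170 - 25672/(-1133/6966) = -46379/28170 - 25672*(-6966/1133) = -46379/28170 + 178831152/1133 = 5037621004433/31916610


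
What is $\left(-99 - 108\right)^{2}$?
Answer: $42849$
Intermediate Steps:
$\left(-99 - 108\right)^{2} = \left(-207\right)^{2} = 42849$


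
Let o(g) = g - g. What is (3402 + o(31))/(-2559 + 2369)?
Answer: -1701/95 ≈ -17.905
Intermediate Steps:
o(g) = 0
(3402 + o(31))/(-2559 + 2369) = (3402 + 0)/(-2559 + 2369) = 3402/(-190) = 3402*(-1/190) = -1701/95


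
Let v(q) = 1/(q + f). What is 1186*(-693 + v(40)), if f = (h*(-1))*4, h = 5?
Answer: -8218387/10 ≈ -8.2184e+5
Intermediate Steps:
f = -20 (f = (5*(-1))*4 = -5*4 = -20)
v(q) = 1/(-20 + q) (v(q) = 1/(q - 20) = 1/(-20 + q))
1186*(-693 + v(40)) = 1186*(-693 + 1/(-20 + 40)) = 1186*(-693 + 1/20) = 1186*(-13859/20) = -8218387/10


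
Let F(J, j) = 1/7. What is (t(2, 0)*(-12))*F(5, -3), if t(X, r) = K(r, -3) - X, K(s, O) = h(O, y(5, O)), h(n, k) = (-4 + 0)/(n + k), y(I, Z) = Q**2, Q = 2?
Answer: 72/7 ≈ 10.286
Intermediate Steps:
F(J, j) = 1/7
y(I, Z) = 4 (y(I, Z) = 2**2 = 4)
h(n, k) = -4/(k + n)
K(s, O) = -4/(4 + O)
t(X, r) = -4 - X (t(X, r) = -4/(4 - 3) - X = -4/1 - X = -4*1 - X = -4 - X)
(t(2, 0)*(-12))*F(5, -3) = ((-4 - 1*2)*(-12))*(1/7) = ((-4 - 2)*(-12))*(1/7) = -6*(-12)*(1/7) = 72*(1/7) = 72/7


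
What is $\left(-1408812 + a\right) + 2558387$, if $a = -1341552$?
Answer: $-191977$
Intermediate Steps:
$\left(-1408812 + a\right) + 2558387 = \left(-1408812 - 1341552\right) + 2558387 = -2750364 + 2558387 = -191977$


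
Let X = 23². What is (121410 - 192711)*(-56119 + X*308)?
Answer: -7615873713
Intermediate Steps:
X = 529
(121410 - 192711)*(-56119 + X*308) = (121410 - 192711)*(-56119 + 529*308) = -71301*(-56119 + 162932) = -71301*106813 = -7615873713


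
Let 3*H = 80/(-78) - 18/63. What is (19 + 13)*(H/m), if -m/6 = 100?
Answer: 1432/61425 ≈ 0.023313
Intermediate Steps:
m = -600 (m = -6*100 = -600)
H = -358/819 (H = (80/(-78) - 18/63)/3 = (80*(-1/78) - 18*1/63)/3 = (-40/39 - 2/7)/3 = (1/3)*(-358/273) = -358/819 ≈ -0.43712)
(19 + 13)*(H/m) = (19 + 13)*(-358/819/(-600)) = 32*(-358/819*(-1/600)) = 32*(179/245700) = 1432/61425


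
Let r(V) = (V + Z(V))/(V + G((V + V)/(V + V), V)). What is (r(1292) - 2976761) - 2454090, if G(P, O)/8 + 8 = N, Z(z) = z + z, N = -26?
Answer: -27154236/5 ≈ -5.4308e+6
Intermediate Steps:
Z(z) = 2*z
G(P, O) = -272 (G(P, O) = -64 + 8*(-26) = -64 - 208 = -272)
r(V) = 3*V/(-272 + V) (r(V) = (V + 2*V)/(V - 272) = (3*V)/(-272 + V) = 3*V/(-272 + V))
(r(1292) - 2976761) - 2454090 = (3*1292/(-272 + 1292) - 2976761) - 2454090 = (3*1292/1020 - 2976761) - 2454090 = (3*1292*(1/1020) - 2976761) - 2454090 = (19/5 - 2976761) - 2454090 = -14883786/5 - 2454090 = -27154236/5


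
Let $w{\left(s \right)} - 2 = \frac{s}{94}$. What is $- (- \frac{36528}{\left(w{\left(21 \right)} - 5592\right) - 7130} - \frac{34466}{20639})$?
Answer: $- \frac{9885715918}{8225735367} \approx -1.2018$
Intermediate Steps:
$w{\left(s \right)} = 2 + \frac{s}{94}$
$- (- \frac{36528}{\left(w{\left(21 \right)} - 5592\right) - 7130} - \frac{34466}{20639}) = - (- \frac{36528}{\left(\left(2 + \frac{1}{94} \cdot 21\right) - 5592\right) - 7130} - \frac{34466}{20639}) = - (- \frac{36528}{\left(\left(2 + \frac{21}{94}\right) - 5592\right) - 7130} - \frac{34466}{20639}) = - (- \frac{36528}{\left(\frac{209}{94} - 5592\right) - 7130} - \frac{34466}{20639}) = - (- \frac{36528}{- \frac{525439}{94} - 7130} - \frac{34466}{20639}) = - (- \frac{36528}{- \frac{1195659}{94}} - \frac{34466}{20639}) = - (\left(-36528\right) \left(- \frac{94}{1195659}\right) - \frac{34466}{20639}) = - (\frac{1144544}{398553} - \frac{34466}{20639}) = \left(-1\right) \frac{9885715918}{8225735367} = - \frac{9885715918}{8225735367}$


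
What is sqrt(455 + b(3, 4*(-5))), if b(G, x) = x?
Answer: sqrt(435) ≈ 20.857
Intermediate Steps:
sqrt(455 + b(3, 4*(-5))) = sqrt(455 + 4*(-5)) = sqrt(455 - 20) = sqrt(435)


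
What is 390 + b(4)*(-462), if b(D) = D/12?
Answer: 236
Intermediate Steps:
b(D) = D/12 (b(D) = D*(1/12) = D/12)
390 + b(4)*(-462) = 390 + ((1/12)*4)*(-462) = 390 + (1/3)*(-462) = 390 - 154 = 236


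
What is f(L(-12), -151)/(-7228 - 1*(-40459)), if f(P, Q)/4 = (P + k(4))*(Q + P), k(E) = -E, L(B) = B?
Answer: 10432/33231 ≈ 0.31392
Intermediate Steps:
f(P, Q) = 4*(-4 + P)*(P + Q) (f(P, Q) = 4*((P - 1*4)*(Q + P)) = 4*((P - 4)*(P + Q)) = 4*((-4 + P)*(P + Q)) = 4*(-4 + P)*(P + Q))
f(L(-12), -151)/(-7228 - 1*(-40459)) = (-16*(-12) - 16*(-151) + 4*(-12)² + 4*(-12)*(-151))/(-7228 - 1*(-40459)) = (192 + 2416 + 4*144 + 7248)/(-7228 + 40459) = (192 + 2416 + 576 + 7248)/33231 = 10432*(1/33231) = 10432/33231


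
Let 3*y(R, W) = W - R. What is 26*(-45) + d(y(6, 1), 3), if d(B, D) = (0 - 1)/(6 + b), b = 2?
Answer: -9361/8 ≈ -1170.1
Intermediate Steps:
y(R, W) = -R/3 + W/3 (y(R, W) = (W - R)/3 = -R/3 + W/3)
d(B, D) = -⅛ (d(B, D) = (0 - 1)/(6 + 2) = -1/8 = -1*⅛ = -⅛)
26*(-45) + d(y(6, 1), 3) = 26*(-45) - ⅛ = -1170 - ⅛ = -9361/8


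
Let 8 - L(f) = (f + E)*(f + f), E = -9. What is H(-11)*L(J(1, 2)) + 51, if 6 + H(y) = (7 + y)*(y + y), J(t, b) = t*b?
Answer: 3003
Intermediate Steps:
J(t, b) = b*t
L(f) = 8 - 2*f*(-9 + f) (L(f) = 8 - (f - 9)*(f + f) = 8 - (-9 + f)*2*f = 8 - 2*f*(-9 + f))
H(y) = -6 + 2*y*(7 + y) (H(y) = -6 + (7 + y)*(y + y) = -6 + (7 + y)*(2*y) = -6 + 2*y*(7 + y))
H(-11)*L(J(1, 2)) + 51 = (-6 + 2*(-11)² + 14*(-11))*(8 - 2*(2*1)² + 18*(2*1)) + 51 = (-6 + 2*121 - 154)*(8 - 2*2² + 18*2) + 51 = (-6 + 242 - 154)*(8 - 2*4 + 36) + 51 = 82*(8 - 8 + 36) + 51 = 82*36 + 51 = 2952 + 51 = 3003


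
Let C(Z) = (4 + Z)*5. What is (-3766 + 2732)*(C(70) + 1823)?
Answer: -2267562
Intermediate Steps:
C(Z) = 20 + 5*Z
(-3766 + 2732)*(C(70) + 1823) = (-3766 + 2732)*((20 + 5*70) + 1823) = -1034*((20 + 350) + 1823) = -1034*(370 + 1823) = -1034*2193 = -2267562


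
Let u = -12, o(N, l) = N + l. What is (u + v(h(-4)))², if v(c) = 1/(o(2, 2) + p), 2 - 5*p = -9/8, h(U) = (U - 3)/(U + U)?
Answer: 190096/1369 ≈ 138.86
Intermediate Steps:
h(U) = (-3 + U)/(2*U) (h(U) = (-3 + U)/((2*U)) = (-3 + U)*(1/(2*U)) = (-3 + U)/(2*U))
p = 5/8 (p = ⅖ - (-9)/(5*8) = ⅖ - ⅕*(-9/8) = ⅖ + 9/40 = 5/8 ≈ 0.62500)
v(c) = 8/37 (v(c) = 1/((2 + 2) + 5/8) = 1/(4 + 5/8) = 1/(37/8) = 8/37)
(u + v(h(-4)))² = (-12 + 8/37)² = (-436/37)² = 190096/1369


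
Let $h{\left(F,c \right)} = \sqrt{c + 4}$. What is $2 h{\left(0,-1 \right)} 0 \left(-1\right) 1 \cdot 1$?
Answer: $0$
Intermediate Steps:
$h{\left(F,c \right)} = \sqrt{4 + c}$
$2 h{\left(0,-1 \right)} 0 \left(-1\right) 1 \cdot 1 = 2 \sqrt{4 - 1} \cdot 0 \left(-1\right) 1 \cdot 1 = 2 \sqrt{3} \cdot 0 \left(-1\right) 1 = 2 \cdot 0 \left(-1\right) 1 = 2 \cdot 0 \cdot 1 = 0 \cdot 1 = 0$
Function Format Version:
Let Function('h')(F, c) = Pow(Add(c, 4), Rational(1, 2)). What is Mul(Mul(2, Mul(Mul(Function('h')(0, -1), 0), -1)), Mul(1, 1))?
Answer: 0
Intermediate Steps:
Function('h')(F, c) = Pow(Add(4, c), Rational(1, 2))
Mul(Mul(2, Mul(Mul(Function('h')(0, -1), 0), -1)), Mul(1, 1)) = Mul(Mul(2, Mul(Mul(Pow(Add(4, -1), Rational(1, 2)), 0), -1)), Mul(1, 1)) = Mul(Mul(2, Mul(Mul(Pow(3, Rational(1, 2)), 0), -1)), 1) = Mul(Mul(2, Mul(0, -1)), 1) = Mul(Mul(2, 0), 1) = Mul(0, 1) = 0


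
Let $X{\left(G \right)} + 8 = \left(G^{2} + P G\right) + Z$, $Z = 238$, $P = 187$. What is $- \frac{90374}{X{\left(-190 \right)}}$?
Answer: $- \frac{45187}{400} \approx -112.97$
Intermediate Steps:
$X{\left(G \right)} = 230 + G^{2} + 187 G$ ($X{\left(G \right)} = -8 + \left(\left(G^{2} + 187 G\right) + 238\right) = -8 + \left(238 + G^{2} + 187 G\right) = 230 + G^{2} + 187 G$)
$- \frac{90374}{X{\left(-190 \right)}} = - \frac{90374}{230 + \left(-190\right)^{2} + 187 \left(-190\right)} = - \frac{90374}{230 + 36100 - 35530} = - \frac{90374}{800} = \left(-90374\right) \frac{1}{800} = - \frac{45187}{400}$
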